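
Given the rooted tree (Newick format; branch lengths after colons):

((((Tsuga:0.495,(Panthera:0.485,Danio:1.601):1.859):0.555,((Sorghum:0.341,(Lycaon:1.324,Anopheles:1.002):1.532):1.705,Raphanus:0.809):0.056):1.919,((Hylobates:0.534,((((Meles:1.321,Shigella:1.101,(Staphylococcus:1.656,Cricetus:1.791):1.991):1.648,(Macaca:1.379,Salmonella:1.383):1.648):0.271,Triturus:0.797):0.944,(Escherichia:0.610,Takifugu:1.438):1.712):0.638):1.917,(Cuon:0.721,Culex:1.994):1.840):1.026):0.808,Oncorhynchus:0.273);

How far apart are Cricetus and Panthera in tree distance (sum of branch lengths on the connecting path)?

15.044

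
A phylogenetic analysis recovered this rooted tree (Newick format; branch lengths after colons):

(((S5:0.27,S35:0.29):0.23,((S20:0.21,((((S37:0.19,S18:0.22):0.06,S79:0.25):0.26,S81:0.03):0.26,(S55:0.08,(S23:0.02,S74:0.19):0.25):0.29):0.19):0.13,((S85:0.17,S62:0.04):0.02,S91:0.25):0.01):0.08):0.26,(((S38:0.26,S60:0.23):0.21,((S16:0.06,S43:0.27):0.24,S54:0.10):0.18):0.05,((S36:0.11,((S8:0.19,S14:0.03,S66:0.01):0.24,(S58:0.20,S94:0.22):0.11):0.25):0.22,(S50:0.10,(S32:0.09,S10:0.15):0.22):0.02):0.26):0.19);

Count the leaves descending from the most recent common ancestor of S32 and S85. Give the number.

27

The MRCA of S32 and S85 is the root, so the clade is the entire tree.
That clade contains 27 terminal taxa: S10, S14, S16, S18, S20, S23, S32, S35, S36, S37, S38, S43, S5, S50, S54, S55, S58, S60, S62, S66, S74, S79, S8, S81, S85, S91, S94.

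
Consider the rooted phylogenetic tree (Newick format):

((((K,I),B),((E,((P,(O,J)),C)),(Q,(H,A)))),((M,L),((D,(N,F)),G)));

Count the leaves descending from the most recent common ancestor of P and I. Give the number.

11

The MRCA of P and I is the node subtending (((K,I),B),((E,((P,(O,J)),C)),(Q,(H,A)))).
That clade contains 11 terminal taxa: A, B, C, E, H, I, J, K, O, P, Q.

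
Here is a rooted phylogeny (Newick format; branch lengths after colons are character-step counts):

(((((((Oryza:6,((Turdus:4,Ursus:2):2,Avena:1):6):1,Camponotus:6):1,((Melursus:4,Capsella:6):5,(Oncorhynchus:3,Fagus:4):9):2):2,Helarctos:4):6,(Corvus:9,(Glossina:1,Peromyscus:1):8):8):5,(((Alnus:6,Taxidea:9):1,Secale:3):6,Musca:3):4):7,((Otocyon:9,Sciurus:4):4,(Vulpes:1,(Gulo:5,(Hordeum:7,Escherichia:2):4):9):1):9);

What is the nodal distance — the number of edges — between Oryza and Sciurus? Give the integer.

10

The MRCA of Oryza and Sciurus is the root of the tree.
From Oryza up to that node: 7 branches. From Sciurus up to the same node: 3 branches. Total: 7 + 3 = 10.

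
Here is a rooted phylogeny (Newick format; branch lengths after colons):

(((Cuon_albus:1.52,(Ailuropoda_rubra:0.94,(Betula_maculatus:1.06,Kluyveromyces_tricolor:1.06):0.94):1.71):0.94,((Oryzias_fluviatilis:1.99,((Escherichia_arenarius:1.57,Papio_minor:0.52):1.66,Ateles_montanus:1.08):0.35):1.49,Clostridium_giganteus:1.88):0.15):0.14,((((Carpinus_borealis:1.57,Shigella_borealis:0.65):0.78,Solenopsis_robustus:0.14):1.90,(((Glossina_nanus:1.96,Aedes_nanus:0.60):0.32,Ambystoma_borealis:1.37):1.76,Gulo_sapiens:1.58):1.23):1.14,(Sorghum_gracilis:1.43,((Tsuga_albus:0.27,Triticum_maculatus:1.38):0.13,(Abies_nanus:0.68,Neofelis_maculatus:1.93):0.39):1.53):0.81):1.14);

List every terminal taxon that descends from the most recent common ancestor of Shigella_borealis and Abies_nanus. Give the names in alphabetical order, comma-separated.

Tracing Shigella_borealis: it sits inside (Carpinus_borealis,Shigella_borealis).
Tracing Abies_nanus: it sits inside (Abies_nanus,Neofelis_maculatus).
The smallest clade enclosing both is ((((Carpinus_borealis,Shigella_borealis),Solenopsis_robustus),(((Glossina_nanus,Aedes_nanus),Ambystoma_borealis),Gulo_sapiens)),(Sorghum_gracilis,((Tsuga_albus,Triticum_maculatus),(Abies_nanus,Neofelis_maculatus)))); the answer is its 12 terminal taxa in alphabetical order.

Abies_nanus, Aedes_nanus, Ambystoma_borealis, Carpinus_borealis, Glossina_nanus, Gulo_sapiens, Neofelis_maculatus, Shigella_borealis, Solenopsis_robustus, Sorghum_gracilis, Triticum_maculatus, Tsuga_albus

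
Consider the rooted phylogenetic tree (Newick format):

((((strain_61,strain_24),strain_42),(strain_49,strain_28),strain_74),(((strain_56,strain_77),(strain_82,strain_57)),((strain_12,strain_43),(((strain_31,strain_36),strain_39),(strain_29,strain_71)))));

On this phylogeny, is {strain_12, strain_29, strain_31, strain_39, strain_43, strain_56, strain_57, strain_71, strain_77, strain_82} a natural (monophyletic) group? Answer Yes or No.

No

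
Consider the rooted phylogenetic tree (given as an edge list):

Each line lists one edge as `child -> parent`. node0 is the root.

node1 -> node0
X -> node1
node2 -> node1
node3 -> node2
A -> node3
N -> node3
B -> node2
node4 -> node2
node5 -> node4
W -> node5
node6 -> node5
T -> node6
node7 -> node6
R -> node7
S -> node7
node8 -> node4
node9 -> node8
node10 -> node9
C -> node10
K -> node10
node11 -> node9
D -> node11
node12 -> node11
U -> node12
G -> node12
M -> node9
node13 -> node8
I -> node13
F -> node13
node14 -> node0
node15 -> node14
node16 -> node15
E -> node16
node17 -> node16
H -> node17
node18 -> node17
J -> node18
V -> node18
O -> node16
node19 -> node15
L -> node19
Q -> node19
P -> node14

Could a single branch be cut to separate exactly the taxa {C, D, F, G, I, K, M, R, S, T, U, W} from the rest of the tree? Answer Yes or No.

Yes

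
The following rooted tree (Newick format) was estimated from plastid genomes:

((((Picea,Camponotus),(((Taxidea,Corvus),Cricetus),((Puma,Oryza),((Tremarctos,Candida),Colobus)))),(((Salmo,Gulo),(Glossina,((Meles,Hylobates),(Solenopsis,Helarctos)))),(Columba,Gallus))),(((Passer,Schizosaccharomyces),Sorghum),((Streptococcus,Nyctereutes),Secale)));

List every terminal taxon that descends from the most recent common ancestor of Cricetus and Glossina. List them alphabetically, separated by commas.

Tracing Cricetus: it sits inside ((Taxidea,Corvus),Cricetus).
Tracing Glossina: it sits inside (Glossina,((Meles,Hylobates),(Solenopsis,Helarctos))).
The smallest clade enclosing both is (((Picea,Camponotus),(((Taxidea,Corvus),Cricetus),((Puma,Oryza),((Tremarctos,Candida),Colobus)))),(((Salmo,Gulo),(Glossina,((Meles,Hylobates),(Solenopsis,Helarctos)))),(Columba,Gallus))); the answer is its 19 terminal taxa in alphabetical order.

Camponotus, Candida, Colobus, Columba, Corvus, Cricetus, Gallus, Glossina, Gulo, Helarctos, Hylobates, Meles, Oryza, Picea, Puma, Salmo, Solenopsis, Taxidea, Tremarctos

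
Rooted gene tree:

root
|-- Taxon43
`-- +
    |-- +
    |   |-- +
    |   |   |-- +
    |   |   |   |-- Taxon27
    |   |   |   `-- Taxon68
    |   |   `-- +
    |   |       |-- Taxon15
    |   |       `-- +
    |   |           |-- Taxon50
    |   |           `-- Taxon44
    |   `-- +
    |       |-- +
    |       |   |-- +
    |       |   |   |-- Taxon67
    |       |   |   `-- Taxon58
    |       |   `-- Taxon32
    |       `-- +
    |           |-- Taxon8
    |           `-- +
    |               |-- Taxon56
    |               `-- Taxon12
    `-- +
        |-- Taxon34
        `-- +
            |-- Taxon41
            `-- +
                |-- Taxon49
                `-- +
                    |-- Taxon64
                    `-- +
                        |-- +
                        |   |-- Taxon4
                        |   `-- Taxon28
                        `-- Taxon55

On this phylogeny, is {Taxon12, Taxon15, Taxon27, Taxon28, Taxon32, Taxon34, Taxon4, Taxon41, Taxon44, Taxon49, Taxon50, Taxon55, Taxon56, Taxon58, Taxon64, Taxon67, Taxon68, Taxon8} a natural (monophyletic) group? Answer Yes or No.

The most recent common ancestor of these taxa subtends ((((Taxon27,Taxon68),(Taxon15,(Taxon50,Taxon44))),(((Taxon67,Taxon58),Taxon32),(Taxon8,(Taxon56,Taxon12)))),(Taxon34,(Taxon41,(Taxon49,(Taxon64,((Taxon4,Taxon28),Taxon55)))))).
That clade has exactly 18 tips — every listed taxon and nothing else — so the group is monophyletic.

Yes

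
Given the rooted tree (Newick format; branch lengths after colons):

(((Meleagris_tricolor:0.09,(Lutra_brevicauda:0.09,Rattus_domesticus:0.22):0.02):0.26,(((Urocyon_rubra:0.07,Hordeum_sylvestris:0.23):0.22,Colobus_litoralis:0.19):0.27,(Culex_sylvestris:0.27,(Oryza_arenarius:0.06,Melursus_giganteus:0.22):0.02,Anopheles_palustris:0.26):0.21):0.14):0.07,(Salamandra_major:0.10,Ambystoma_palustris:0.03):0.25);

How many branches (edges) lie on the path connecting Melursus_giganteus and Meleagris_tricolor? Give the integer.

The MRCA of Melursus_giganteus and Meleagris_tricolor is the node subtending ((Meleagris_tricolor,(Lutra_brevicauda,Rattus_domesticus)),(((Urocyon_rubra,Hordeum_sylvestris),Colobus_litoralis),(Culex_sylvestris,(Oryza_arenarius,Melursus_giganteus),Anopheles_palustris))).
From Melursus_giganteus up to that node: 4 branches. From Meleagris_tricolor up to the same node: 2 branches. Total: 4 + 2 = 6.

6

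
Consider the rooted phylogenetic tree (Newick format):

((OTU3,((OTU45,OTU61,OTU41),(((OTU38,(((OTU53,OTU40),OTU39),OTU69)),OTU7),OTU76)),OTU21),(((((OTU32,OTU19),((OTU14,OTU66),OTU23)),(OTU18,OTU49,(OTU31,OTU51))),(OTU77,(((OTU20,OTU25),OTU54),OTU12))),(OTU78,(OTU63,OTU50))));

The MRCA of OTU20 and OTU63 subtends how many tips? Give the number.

17

The MRCA of OTU20 and OTU63 is the node subtending (((((OTU32,OTU19),((OTU14,OTU66),OTU23)),(OTU18,OTU49,(OTU31,OTU51))),(OTU77,(((OTU20,OTU25),OTU54),OTU12))),(OTU78,(OTU63,OTU50))).
That clade contains 17 terminal taxa: OTU12, OTU14, OTU18, OTU19, OTU20, OTU23, OTU25, OTU31, OTU32, OTU49, OTU50, OTU51, OTU54, OTU63, OTU66, OTU77, OTU78.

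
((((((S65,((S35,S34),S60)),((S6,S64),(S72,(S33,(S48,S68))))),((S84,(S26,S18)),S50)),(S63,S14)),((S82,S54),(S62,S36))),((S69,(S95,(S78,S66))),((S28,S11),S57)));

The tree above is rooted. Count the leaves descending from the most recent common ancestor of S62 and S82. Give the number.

The MRCA of S62 and S82 is the node subtending ((S82,S54),(S62,S36)).
That clade contains 4 terminal taxa: S36, S54, S62, S82.

4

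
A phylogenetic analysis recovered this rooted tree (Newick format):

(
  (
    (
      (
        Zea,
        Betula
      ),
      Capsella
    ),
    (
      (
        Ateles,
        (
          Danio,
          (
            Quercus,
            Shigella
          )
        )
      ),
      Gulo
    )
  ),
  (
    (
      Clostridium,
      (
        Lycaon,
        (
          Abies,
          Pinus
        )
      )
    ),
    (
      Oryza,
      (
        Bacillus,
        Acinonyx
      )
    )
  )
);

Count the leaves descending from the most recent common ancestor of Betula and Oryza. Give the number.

The MRCA of Betula and Oryza is the root, so the clade is the entire tree.
That clade contains 15 terminal taxa: Abies, Acinonyx, Ateles, Bacillus, Betula, Capsella, Clostridium, Danio, Gulo, Lycaon, Oryza, Pinus, Quercus, Shigella, Zea.

15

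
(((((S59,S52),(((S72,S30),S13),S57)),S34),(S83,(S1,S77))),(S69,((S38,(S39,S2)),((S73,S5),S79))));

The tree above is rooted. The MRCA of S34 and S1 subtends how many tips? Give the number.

10

The MRCA of S34 and S1 is the node subtending ((((S59,S52),(((S72,S30),S13),S57)),S34),(S83,(S1,S77))).
That clade contains 10 terminal taxa: S1, S13, S30, S34, S52, S57, S59, S72, S77, S83.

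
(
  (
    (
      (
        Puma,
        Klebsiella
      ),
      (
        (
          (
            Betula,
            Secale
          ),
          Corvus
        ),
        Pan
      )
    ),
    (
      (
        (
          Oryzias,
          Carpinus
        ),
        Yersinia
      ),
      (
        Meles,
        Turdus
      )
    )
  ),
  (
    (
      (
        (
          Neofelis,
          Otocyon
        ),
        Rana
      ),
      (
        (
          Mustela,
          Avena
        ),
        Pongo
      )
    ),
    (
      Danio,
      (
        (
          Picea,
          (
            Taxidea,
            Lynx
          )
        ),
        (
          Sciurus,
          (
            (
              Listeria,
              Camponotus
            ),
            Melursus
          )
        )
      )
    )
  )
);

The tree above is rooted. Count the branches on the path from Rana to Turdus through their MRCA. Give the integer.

8

The MRCA of Rana and Turdus is the root of the tree.
From Rana up to that node: 4 branches. From Turdus up to the same node: 4 branches. Total: 4 + 4 = 8.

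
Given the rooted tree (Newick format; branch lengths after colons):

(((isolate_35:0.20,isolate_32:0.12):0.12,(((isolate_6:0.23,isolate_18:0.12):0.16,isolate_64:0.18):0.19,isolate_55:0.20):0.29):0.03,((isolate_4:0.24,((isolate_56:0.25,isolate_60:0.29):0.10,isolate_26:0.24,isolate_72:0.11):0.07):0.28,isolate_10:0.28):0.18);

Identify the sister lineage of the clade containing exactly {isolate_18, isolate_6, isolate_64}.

isolate_55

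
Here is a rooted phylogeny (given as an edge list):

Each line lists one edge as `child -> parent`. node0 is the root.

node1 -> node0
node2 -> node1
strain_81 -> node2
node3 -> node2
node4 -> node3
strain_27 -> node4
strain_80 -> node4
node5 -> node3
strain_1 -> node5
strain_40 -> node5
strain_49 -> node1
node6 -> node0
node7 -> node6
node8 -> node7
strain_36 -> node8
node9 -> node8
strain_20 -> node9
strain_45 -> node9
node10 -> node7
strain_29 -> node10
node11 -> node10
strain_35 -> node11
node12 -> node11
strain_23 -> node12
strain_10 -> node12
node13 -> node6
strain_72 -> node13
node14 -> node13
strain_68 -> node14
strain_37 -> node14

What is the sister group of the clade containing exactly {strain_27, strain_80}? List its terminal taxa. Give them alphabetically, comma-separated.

The clade containing exactly {strain_27, strain_80} attaches to the tree at the node subtending ((strain_27,strain_80),(strain_1,strain_40)).
The other lineage descending from that same node — the sister group — is (strain_1,strain_40); its 2 tips in alphabetical order are the answer.

strain_1, strain_40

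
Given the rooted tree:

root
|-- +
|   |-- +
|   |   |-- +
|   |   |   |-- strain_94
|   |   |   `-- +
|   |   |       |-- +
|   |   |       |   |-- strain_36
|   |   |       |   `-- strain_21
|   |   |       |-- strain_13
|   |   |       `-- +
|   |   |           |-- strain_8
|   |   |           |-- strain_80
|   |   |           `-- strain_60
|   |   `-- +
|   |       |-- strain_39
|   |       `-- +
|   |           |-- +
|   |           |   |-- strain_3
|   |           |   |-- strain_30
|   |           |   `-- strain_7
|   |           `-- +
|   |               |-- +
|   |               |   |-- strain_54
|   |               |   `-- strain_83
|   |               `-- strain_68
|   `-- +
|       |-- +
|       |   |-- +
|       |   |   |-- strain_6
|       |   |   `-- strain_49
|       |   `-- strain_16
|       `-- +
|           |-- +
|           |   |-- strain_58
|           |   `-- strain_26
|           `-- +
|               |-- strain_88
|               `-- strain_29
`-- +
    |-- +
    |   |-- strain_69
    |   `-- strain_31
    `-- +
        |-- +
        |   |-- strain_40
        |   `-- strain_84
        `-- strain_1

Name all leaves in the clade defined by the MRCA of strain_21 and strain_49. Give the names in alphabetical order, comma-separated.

strain_13, strain_16, strain_21, strain_26, strain_29, strain_3, strain_30, strain_36, strain_39, strain_49, strain_54, strain_58, strain_6, strain_60, strain_68, strain_7, strain_8, strain_80, strain_83, strain_88, strain_94

Tracing strain_21: it sits inside (strain_36,strain_21).
Tracing strain_49: it sits inside (strain_6,strain_49).
The smallest clade enclosing both is (((strain_94,((strain_36,strain_21),strain_13,(strain_8,strain_80,strain_60))),(strain_39,((strain_3,strain_30,strain_7),((strain_54,strain_83),strain_68)))),(((strain_6,strain_49),strain_16),((strain_58,strain_26),(strain_88,strain_29)))); the answer is its 21 terminal taxa in alphabetical order.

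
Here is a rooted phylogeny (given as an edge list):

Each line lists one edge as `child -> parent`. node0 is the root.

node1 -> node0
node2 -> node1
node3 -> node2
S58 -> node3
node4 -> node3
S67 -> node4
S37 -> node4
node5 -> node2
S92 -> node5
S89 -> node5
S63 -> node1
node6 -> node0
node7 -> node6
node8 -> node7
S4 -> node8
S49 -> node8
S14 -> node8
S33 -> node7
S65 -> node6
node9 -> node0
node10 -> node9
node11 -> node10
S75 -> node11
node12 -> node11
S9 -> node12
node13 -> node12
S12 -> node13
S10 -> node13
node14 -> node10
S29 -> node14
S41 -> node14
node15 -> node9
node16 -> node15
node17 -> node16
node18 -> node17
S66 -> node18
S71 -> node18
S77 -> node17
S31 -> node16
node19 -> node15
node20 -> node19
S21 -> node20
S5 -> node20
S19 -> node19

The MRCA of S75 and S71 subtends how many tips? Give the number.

The MRCA of S75 and S71 is the node subtending (((S75,(S9,(S12,S10))),(S29,S41)),((((S66,S71),S77),S31),((S21,S5),S19))).
That clade contains 13 terminal taxa: S10, S12, S19, S21, S29, S31, S41, S5, S66, S71, S75, S77, S9.

13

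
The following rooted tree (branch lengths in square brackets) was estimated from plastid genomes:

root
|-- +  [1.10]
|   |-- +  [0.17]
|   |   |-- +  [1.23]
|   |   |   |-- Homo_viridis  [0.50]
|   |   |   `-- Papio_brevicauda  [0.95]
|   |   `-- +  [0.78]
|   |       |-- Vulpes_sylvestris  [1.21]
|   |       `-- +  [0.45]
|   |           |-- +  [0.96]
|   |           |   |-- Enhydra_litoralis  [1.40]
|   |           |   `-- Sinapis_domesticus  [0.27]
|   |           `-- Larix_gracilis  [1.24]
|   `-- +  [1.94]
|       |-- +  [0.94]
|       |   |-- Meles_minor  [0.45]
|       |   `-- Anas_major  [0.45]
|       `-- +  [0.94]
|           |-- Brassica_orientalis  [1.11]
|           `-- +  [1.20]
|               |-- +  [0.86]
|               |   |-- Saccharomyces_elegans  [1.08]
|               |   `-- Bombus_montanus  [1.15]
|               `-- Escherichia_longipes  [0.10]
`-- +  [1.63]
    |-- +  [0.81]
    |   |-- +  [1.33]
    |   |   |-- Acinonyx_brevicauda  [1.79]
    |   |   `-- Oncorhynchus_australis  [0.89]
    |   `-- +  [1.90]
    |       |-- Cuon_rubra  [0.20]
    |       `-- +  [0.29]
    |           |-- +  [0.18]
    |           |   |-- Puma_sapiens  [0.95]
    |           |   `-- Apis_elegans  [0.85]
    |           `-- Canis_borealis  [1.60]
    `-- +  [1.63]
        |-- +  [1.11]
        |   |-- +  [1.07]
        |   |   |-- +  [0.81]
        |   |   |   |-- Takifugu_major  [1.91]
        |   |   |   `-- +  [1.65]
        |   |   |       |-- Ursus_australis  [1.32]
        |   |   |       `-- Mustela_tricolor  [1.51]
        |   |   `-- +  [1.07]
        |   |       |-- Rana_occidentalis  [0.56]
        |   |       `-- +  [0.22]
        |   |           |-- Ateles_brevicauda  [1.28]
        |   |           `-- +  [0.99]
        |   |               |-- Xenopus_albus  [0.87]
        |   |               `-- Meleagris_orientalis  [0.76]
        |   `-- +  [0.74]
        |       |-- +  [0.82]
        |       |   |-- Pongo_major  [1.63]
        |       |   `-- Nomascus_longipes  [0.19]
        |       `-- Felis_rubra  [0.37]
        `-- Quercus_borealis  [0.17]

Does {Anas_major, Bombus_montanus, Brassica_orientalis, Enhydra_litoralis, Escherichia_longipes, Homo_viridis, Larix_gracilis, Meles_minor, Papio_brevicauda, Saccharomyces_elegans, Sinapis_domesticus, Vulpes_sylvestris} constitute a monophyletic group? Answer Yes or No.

Yes

The most recent common ancestor of these taxa subtends (((Homo_viridis,Papio_brevicauda),(Vulpes_sylvestris,((Enhydra_litoralis,Sinapis_domesticus),Larix_gracilis))),((Meles_minor,Anas_major),(Brassica_orientalis,((Saccharomyces_elegans,Bombus_montanus),Escherichia_longipes)))).
That clade has exactly 12 tips — every listed taxon and nothing else — so the group is monophyletic.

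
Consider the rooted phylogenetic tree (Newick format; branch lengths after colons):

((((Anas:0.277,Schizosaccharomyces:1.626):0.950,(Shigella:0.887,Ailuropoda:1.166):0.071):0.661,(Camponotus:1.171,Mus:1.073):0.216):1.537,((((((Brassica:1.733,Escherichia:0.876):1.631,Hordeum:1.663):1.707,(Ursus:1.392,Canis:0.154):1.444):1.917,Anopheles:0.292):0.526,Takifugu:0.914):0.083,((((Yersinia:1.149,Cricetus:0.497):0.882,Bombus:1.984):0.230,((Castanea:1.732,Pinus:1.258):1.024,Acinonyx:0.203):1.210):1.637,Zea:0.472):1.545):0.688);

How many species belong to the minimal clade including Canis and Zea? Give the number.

14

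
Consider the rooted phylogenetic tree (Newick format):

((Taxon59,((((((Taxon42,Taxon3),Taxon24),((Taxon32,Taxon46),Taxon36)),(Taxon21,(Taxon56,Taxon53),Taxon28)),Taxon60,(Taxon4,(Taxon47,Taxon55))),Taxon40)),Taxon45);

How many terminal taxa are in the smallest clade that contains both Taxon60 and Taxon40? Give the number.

15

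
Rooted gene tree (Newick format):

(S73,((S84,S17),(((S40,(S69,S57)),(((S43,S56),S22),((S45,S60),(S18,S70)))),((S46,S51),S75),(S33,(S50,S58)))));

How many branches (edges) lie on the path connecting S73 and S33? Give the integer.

The MRCA of S73 and S33 is the root of the tree.
From S73 up to that node: 1 branch. From S33 up to the same node: 4 branches. Total: 1 + 4 = 5.

5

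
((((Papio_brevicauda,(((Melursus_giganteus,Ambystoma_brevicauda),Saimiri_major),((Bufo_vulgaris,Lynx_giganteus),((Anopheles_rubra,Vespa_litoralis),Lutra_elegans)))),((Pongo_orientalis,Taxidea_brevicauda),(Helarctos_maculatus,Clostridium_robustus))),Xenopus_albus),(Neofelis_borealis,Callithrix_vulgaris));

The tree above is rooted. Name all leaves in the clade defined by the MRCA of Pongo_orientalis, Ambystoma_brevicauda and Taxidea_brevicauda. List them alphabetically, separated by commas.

Ambystoma_brevicauda, Anopheles_rubra, Bufo_vulgaris, Clostridium_robustus, Helarctos_maculatus, Lutra_elegans, Lynx_giganteus, Melursus_giganteus, Papio_brevicauda, Pongo_orientalis, Saimiri_major, Taxidea_brevicauda, Vespa_litoralis

Tracing Pongo_orientalis: it sits inside (Pongo_orientalis,Taxidea_brevicauda).
Tracing Ambystoma_brevicauda: it sits inside (Melursus_giganteus,Ambystoma_brevicauda).
Tracing Taxidea_brevicauda: it sits inside (Pongo_orientalis,Taxidea_brevicauda).
The smallest clade enclosing all 3 is ((Papio_brevicauda,(((Melursus_giganteus,Ambystoma_brevicauda),Saimiri_major),((Bufo_vulgaris,Lynx_giganteus),((Anopheles_rubra,Vespa_litoralis),Lutra_elegans)))),((Pongo_orientalis,Taxidea_brevicauda),(Helarctos_maculatus,Clostridium_robustus))); the answer is its 13 terminal taxa in alphabetical order.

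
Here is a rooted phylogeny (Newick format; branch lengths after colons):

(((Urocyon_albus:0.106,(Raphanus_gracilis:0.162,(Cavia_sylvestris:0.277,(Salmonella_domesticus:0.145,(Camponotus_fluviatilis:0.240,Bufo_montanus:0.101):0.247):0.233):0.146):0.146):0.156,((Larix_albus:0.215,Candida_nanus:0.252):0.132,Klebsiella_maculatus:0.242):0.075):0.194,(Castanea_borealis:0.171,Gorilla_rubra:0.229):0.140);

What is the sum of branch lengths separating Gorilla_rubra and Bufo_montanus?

1.592

The path runs Gorilla_rubra → … → MRCA → … → Bufo_montanus; the MRCA is the root of the tree.
Branch lengths along that path: 0.229 + 0.140 + 0.194 + 0.156 + 0.146 + 0.146 + 0.233 + 0.247 + 0.101 = 1.592.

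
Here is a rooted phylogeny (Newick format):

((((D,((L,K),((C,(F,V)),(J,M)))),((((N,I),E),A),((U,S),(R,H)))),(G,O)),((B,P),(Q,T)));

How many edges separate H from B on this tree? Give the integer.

9

The MRCA of H and B is the root of the tree.
From H up to that node: 6 branches. From B up to the same node: 3 branches. Total: 6 + 3 = 9.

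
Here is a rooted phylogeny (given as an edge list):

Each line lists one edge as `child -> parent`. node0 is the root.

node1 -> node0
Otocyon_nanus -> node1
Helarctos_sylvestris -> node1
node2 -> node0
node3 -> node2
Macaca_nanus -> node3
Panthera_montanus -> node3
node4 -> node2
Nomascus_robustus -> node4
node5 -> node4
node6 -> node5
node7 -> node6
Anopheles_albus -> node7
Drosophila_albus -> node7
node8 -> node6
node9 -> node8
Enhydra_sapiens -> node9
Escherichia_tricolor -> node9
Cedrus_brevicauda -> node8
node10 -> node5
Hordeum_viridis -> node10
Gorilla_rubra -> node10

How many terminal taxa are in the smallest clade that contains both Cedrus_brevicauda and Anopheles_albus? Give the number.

5

The MRCA of Cedrus_brevicauda and Anopheles_albus is the node subtending ((Anopheles_albus,Drosophila_albus),((Enhydra_sapiens,Escherichia_tricolor),Cedrus_brevicauda)).
That clade contains 5 terminal taxa: Anopheles_albus, Cedrus_brevicauda, Drosophila_albus, Enhydra_sapiens, Escherichia_tricolor.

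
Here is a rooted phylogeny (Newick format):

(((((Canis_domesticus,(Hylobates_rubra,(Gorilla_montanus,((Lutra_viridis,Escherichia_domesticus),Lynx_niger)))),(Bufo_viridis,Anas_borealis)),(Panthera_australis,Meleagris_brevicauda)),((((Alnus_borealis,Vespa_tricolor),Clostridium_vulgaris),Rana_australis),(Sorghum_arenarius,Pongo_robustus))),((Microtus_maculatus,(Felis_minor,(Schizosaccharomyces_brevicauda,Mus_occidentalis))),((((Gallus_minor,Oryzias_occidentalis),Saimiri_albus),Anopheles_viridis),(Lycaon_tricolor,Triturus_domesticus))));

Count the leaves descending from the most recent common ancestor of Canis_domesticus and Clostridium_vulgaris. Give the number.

The MRCA of Canis_domesticus and Clostridium_vulgaris is the node subtending ((((Canis_domesticus,(Hylobates_rubra,(Gorilla_montanus,((Lutra_viridis,Escherichia_domesticus),Lynx_niger)))),(Bufo_viridis,Anas_borealis)),(Panthera_australis,Meleagris_brevicauda)),((((Alnus_borealis,Vespa_tricolor),Clostridium_vulgaris),Rana_australis),(Sorghum_arenarius,Pongo_robustus))).
That clade contains 16 terminal taxa: Alnus_borealis, Anas_borealis, Bufo_viridis, Canis_domesticus, Clostridium_vulgaris, Escherichia_domesticus, Gorilla_montanus, Hylobates_rubra, Lutra_viridis, Lynx_niger, Meleagris_brevicauda, Panthera_australis, Pongo_robustus, Rana_australis, Sorghum_arenarius, Vespa_tricolor.

16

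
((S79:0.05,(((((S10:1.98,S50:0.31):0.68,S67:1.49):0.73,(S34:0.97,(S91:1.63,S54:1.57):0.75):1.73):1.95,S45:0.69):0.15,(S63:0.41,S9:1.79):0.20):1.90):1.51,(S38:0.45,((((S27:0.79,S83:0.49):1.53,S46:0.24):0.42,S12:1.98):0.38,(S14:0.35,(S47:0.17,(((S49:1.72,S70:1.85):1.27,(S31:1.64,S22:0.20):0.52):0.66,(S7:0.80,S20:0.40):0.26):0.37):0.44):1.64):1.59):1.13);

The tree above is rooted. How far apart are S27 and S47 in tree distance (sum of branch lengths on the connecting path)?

The path runs S27 → … → MRCA → … → S47; the MRCA is the node subtending ((((S27,S83),S46),S12),(S14,(S47,(((S49,S70),(S31,S22)),(S7,S20))))).
Branch lengths along that path: 0.79 + 1.53 + 0.42 + 0.38 + 1.64 + 0.44 + 0.17 = 5.37.

5.37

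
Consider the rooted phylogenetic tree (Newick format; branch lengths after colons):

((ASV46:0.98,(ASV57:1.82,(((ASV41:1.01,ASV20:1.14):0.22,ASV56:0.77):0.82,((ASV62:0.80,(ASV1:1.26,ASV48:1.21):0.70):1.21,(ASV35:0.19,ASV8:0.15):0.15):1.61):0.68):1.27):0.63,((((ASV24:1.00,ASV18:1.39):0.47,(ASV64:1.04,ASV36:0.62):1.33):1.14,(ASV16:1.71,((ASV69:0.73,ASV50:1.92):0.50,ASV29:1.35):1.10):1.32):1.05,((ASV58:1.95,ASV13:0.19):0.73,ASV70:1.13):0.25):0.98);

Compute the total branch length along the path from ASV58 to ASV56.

8.08

The path runs ASV58 → … → MRCA → … → ASV56; the MRCA is the root of the tree.
Branch lengths along that path: 1.95 + 0.73 + 0.25 + 0.98 + 0.63 + 1.27 + 0.68 + 0.82 + 0.77 = 8.08.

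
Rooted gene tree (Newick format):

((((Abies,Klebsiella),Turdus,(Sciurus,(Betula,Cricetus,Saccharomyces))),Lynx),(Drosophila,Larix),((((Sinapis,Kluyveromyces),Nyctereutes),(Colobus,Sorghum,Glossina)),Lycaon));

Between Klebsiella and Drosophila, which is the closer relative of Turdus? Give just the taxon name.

Klebsiella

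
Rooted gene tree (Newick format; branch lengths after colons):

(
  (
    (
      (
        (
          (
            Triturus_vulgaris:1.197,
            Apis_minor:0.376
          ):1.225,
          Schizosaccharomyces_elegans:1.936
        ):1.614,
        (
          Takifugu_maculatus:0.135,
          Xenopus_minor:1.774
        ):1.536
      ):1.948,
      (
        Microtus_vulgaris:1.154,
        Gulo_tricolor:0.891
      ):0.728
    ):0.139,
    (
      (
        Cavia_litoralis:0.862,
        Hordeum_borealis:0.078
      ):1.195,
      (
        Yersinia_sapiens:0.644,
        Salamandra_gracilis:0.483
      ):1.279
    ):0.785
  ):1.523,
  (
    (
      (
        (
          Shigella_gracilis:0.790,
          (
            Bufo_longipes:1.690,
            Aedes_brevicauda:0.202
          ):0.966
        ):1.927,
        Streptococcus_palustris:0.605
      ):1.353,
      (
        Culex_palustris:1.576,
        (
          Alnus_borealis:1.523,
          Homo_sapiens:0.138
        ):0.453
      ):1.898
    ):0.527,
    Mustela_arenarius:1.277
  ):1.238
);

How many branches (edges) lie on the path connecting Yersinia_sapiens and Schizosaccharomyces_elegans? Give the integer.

7

The MRCA of Yersinia_sapiens and Schizosaccharomyces_elegans is the node subtending (((((Triturus_vulgaris,Apis_minor),Schizosaccharomyces_elegans),(Takifugu_maculatus,Xenopus_minor)),(Microtus_vulgaris,Gulo_tricolor)),((Cavia_litoralis,Hordeum_borealis),(Yersinia_sapiens,Salamandra_gracilis))).
From Yersinia_sapiens up to that node: 3 branches. From Schizosaccharomyces_elegans up to the same node: 4 branches. Total: 3 + 4 = 7.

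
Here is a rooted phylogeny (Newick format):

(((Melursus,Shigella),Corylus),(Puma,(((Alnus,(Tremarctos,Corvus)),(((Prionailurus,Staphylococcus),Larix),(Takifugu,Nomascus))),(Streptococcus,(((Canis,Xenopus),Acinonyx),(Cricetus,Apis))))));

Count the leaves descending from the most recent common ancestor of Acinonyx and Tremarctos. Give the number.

The MRCA of Acinonyx and Tremarctos is the node subtending (((Alnus,(Tremarctos,Corvus)),(((Prionailurus,Staphylococcus),Larix),(Takifugu,Nomascus))),(Streptococcus,(((Canis,Xenopus),Acinonyx),(Cricetus,Apis)))).
That clade contains 14 terminal taxa: Acinonyx, Alnus, Apis, Canis, Corvus, Cricetus, Larix, Nomascus, Prionailurus, Staphylococcus, Streptococcus, Takifugu, Tremarctos, Xenopus.

14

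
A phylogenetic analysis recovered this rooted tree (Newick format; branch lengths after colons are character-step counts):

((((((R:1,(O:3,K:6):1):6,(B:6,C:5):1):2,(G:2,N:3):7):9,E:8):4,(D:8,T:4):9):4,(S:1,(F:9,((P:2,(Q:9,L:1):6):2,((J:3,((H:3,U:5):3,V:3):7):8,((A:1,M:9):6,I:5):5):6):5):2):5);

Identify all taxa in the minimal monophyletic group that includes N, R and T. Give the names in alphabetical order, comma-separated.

B, C, D, E, G, K, N, O, R, T

Tracing N: it sits inside (G,N).
Tracing R: it sits inside (R,(O,K)).
Tracing T: it sits inside (D,T).
The smallest clade enclosing all 3 is (((((R,(O,K)),(B,C)),(G,N)),E),(D,T)); the answer is its 10 terminal taxa in alphabetical order.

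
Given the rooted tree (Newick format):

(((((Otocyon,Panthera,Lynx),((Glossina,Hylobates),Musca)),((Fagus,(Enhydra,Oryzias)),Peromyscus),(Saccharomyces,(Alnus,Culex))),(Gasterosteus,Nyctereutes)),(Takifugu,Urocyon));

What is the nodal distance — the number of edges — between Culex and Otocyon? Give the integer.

6

The MRCA of Culex and Otocyon is the node subtending (((Otocyon,Panthera,Lynx),((Glossina,Hylobates),Musca)),((Fagus,(Enhydra,Oryzias)),Peromyscus),(Saccharomyces,(Alnus,Culex))).
From Culex up to that node: 3 branches. From Otocyon up to the same node: 3 branches. Total: 3 + 3 = 6.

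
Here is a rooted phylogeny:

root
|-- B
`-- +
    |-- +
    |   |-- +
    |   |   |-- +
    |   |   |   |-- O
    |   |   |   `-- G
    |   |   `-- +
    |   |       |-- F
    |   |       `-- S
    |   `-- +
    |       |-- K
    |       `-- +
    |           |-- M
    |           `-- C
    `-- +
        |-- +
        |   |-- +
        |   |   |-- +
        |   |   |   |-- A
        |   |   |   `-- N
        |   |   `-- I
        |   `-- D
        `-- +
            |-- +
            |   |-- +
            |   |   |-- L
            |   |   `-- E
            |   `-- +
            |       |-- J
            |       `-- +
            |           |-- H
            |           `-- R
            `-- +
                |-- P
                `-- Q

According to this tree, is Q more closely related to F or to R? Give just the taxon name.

The MRCA of Q and R subtends (((L,E),(J,(H,R))),(P,Q)) (7 taxa).
The MRCA of Q and F subtends ((((O,G),(F,S)),(K,(M,C))),((((A,N),I),D),(((L,E),(J,(H,R))),(P,Q)))) (18 taxa).
The first is nested inside the second, so Q shares a more recent common ancestor with R.

R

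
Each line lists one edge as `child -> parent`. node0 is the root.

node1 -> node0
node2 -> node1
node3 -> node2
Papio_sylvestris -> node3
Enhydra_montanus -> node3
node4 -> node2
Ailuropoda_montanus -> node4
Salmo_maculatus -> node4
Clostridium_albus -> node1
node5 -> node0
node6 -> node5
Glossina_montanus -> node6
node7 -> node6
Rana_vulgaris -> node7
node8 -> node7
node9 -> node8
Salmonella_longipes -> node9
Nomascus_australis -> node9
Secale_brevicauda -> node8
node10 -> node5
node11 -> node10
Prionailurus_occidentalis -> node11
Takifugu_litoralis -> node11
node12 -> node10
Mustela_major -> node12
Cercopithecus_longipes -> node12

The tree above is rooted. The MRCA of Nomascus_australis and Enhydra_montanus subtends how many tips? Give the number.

14

The MRCA of Nomascus_australis and Enhydra_montanus is the root, so the clade is the entire tree.
That clade contains 14 terminal taxa: Ailuropoda_montanus, Cercopithecus_longipes, Clostridium_albus, Enhydra_montanus, Glossina_montanus, Mustela_major, Nomascus_australis, Papio_sylvestris, Prionailurus_occidentalis, Rana_vulgaris, Salmo_maculatus, Salmonella_longipes, Secale_brevicauda, Takifugu_litoralis.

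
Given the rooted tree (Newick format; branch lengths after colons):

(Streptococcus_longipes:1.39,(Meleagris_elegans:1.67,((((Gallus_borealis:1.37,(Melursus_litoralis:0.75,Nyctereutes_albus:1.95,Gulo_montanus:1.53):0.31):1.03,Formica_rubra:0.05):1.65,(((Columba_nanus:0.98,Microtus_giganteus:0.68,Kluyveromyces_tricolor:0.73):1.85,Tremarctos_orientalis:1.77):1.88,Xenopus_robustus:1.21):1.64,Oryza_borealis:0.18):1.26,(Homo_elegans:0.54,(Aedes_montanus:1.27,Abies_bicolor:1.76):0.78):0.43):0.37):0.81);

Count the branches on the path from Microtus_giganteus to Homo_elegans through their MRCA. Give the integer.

7

The MRCA of Microtus_giganteus and Homo_elegans is the node subtending ((((Gallus_borealis,(Melursus_litoralis,Nyctereutes_albus,Gulo_montanus)),Formica_rubra),(((Columba_nanus,Microtus_giganteus,Kluyveromyces_tricolor),Tremarctos_orientalis),Xenopus_robustus),Oryza_borealis),(Homo_elegans,(Aedes_montanus,Abies_bicolor))).
From Microtus_giganteus up to that node: 5 branches. From Homo_elegans up to the same node: 2 branches. Total: 5 + 2 = 7.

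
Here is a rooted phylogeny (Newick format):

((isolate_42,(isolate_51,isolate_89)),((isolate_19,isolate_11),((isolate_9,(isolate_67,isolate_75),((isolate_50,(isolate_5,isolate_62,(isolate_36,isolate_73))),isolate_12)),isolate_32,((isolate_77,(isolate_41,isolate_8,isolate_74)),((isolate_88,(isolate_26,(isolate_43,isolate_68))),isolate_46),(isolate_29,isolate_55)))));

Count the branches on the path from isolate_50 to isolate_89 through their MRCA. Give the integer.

The MRCA of isolate_50 and isolate_89 is the root of the tree.
From isolate_50 up to that node: 6 branches. From isolate_89 up to the same node: 3 branches. Total: 6 + 3 = 9.

9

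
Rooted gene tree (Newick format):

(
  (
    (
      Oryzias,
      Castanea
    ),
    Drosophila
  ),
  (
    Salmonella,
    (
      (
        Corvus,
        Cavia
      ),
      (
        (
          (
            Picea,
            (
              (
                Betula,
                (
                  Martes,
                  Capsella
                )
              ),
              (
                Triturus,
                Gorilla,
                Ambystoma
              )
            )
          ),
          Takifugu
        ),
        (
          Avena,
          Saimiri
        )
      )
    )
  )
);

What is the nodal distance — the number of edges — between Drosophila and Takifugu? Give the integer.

The MRCA of Drosophila and Takifugu is the root of the tree.
From Drosophila up to that node: 2 branches. From Takifugu up to the same node: 5 branches. Total: 2 + 5 = 7.

7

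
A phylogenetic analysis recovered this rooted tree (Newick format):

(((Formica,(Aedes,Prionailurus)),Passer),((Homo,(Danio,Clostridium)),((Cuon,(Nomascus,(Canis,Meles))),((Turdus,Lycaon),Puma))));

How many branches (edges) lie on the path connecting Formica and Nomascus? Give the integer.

8

The MRCA of Formica and Nomascus is the root of the tree.
From Formica up to that node: 3 branches. From Nomascus up to the same node: 5 branches. Total: 3 + 5 = 8.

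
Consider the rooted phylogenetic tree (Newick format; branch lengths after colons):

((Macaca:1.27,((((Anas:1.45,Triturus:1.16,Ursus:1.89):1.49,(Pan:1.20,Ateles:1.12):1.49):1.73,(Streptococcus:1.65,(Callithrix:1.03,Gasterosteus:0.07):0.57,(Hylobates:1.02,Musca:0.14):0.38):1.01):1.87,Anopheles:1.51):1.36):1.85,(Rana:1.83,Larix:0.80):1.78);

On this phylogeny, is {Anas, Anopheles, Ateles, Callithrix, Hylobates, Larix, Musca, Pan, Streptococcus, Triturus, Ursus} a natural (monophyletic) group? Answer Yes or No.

The MRCA of the listed taxa is the root, so the smallest clade containing them is the whole tree.
That clade also contains Gasterosteus, Macaca, Rana, which are not in the proposed group, so the group is not monophyletic.

No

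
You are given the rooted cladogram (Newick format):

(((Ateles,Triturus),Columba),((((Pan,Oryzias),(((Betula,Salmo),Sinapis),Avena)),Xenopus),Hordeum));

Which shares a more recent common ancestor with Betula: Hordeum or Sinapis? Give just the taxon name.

Sinapis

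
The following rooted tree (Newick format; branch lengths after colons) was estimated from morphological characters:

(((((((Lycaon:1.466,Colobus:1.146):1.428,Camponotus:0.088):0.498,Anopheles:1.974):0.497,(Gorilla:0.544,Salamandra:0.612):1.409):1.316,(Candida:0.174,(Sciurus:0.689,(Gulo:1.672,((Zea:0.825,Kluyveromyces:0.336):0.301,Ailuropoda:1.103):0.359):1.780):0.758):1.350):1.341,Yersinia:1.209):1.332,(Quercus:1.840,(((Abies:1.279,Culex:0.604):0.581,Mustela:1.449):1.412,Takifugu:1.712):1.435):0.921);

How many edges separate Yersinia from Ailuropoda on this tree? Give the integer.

7

The MRCA of Yersinia and Ailuropoda is the node subtending ((((((Lycaon,Colobus),Camponotus),Anopheles),(Gorilla,Salamandra)),(Candida,(Sciurus,(Gulo,((Zea,Kluyveromyces),Ailuropoda))))),Yersinia).
From Yersinia up to that node: 1 branch. From Ailuropoda up to the same node: 6 branches. Total: 1 + 6 = 7.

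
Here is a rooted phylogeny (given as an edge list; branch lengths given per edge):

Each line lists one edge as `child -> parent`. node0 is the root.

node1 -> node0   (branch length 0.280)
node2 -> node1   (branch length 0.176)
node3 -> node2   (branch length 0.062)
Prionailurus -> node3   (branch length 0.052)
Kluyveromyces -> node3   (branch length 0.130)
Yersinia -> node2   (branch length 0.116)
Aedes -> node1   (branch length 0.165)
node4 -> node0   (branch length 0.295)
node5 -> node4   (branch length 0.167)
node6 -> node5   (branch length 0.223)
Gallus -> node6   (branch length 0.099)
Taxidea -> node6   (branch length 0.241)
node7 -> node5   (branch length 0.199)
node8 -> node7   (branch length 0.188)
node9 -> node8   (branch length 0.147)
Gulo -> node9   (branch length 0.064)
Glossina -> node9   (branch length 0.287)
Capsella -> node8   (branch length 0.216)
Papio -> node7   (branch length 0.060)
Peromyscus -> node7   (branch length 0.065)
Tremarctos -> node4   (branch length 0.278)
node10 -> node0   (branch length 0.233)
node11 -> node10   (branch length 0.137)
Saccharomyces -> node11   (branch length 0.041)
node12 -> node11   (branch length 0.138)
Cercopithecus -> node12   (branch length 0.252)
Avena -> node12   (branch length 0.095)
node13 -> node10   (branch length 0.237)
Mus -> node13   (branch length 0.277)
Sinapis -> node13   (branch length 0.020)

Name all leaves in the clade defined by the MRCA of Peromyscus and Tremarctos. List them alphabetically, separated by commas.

Capsella, Gallus, Glossina, Gulo, Papio, Peromyscus, Taxidea, Tremarctos

Tracing Peromyscus: it sits inside (((Gulo,Glossina),Capsella),Papio,Peromyscus).
Tracing Tremarctos: it sits inside (((Gallus,Taxidea),(((Gulo,Glossina),Capsella),Papio,Peromyscus)),Tremarctos).
The smallest clade enclosing both is (((Gallus,Taxidea),(((Gulo,Glossina),Capsella),Papio,Peromyscus)),Tremarctos); the answer is its 8 terminal taxa in alphabetical order.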